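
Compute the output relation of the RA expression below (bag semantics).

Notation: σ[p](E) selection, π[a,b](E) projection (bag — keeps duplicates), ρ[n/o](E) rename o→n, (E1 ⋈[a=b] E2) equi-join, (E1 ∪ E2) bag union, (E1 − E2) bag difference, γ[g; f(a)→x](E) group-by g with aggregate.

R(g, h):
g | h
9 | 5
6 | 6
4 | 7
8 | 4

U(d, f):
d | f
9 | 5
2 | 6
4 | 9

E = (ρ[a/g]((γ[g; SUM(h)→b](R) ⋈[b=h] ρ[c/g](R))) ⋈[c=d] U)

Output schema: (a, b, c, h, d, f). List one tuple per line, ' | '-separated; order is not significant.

Per-node cardinality:
  R → 4
  γ[g; SUM(h)→b](R) → 4
  R → 4
  ρ[c/g](R) → 4
  (γ[g; SUM(h)→b](R) ⋈[b=h] ρ[c/g](R)) → 4
  ρ[a/g]((γ[g; SUM(h)→b](R) ⋈[b=h] ρ[c/g](R))) → 4
  U → 3
  (ρ[a/g]((γ[g; SUM(h)→b](R) ⋈[b=h] ρ[c/g](R))) ⋈[c=d] U) → 2

== RESULT ==
a | b | c | h | d | f
4 | 7 | 4 | 7 | 4 | 9
9 | 5 | 9 | 5 | 9 | 5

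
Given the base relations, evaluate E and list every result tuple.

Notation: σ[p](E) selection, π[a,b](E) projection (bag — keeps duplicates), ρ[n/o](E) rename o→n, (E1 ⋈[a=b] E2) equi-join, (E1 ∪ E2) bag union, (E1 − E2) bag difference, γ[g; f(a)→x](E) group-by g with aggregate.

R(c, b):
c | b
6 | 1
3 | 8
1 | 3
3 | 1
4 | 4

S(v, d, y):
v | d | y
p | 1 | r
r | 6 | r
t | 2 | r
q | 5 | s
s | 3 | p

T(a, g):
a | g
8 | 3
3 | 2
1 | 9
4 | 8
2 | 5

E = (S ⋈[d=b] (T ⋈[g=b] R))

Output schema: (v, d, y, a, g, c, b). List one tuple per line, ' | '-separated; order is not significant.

Per-node cardinality:
  S → 5
  T → 5
  R → 5
  (T ⋈[g=b] R) → 2
  (S ⋈[d=b] (T ⋈[g=b] R)) → 1

== RESULT ==
v | d | y | a | g | c | b
s | 3 | p | 8 | 3 | 1 | 3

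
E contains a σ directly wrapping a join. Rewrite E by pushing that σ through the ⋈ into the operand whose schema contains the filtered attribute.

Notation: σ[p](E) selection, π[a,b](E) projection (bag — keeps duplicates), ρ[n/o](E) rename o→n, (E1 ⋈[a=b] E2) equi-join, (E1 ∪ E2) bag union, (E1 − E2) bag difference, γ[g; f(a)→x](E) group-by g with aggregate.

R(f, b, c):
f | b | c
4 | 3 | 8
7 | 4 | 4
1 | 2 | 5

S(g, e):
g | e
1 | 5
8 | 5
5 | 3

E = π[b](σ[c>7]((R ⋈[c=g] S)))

σ filters on c, owned by the left side.
E' = π[b]((σ[c>7](R) ⋈[c=g] S))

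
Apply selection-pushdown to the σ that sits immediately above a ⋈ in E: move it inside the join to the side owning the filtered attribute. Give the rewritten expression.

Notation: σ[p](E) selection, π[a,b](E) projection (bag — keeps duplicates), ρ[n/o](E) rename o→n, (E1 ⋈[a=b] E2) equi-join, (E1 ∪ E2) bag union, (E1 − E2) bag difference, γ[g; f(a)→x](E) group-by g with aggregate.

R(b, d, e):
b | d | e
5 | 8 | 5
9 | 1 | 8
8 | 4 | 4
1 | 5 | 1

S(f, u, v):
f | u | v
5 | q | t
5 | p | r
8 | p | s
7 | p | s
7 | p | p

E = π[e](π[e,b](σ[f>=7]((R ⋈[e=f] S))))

σ filters on f, owned by the right side.
E' = π[e](π[e,b]((R ⋈[e=f] σ[f>=7](S))))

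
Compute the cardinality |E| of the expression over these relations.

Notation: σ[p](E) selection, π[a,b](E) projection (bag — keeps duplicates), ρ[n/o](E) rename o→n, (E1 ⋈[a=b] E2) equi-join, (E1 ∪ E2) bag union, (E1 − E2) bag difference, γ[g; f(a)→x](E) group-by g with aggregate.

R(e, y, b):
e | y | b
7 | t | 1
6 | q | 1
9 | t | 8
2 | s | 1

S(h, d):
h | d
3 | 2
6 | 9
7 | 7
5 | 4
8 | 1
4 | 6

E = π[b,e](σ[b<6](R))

Stepwise |·|:
  R → 4
  σ[b<6](R) → 3
  π[b,e](σ[b<6](R)) → 3

|E| = 3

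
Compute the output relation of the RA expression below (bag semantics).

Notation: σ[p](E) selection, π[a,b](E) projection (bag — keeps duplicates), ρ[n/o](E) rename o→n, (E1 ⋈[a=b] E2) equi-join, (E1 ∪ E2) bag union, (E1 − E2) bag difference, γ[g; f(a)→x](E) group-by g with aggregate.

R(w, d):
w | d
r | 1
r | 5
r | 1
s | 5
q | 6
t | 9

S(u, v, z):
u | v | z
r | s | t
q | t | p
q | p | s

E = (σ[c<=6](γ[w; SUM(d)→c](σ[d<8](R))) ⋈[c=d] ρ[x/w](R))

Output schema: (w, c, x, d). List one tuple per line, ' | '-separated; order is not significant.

Stepwise |·|:
  R → 6
  σ[d<8](R) → 5
  γ[w; SUM(d)→c](σ[d<8](R)) → 3
  σ[c<=6](γ[w; SUM(d)→c](σ[d<8](R))) → 2
  R → 6
  ρ[x/w](R) → 6
  (σ[c<=6](γ[w; SUM(d)→c](σ[d<8](R))) ⋈[c=d] ρ[x/w](R)) → 3

== RESULT ==
w | c | x | d
q | 6 | q | 6
s | 5 | r | 5
s | 5 | s | 5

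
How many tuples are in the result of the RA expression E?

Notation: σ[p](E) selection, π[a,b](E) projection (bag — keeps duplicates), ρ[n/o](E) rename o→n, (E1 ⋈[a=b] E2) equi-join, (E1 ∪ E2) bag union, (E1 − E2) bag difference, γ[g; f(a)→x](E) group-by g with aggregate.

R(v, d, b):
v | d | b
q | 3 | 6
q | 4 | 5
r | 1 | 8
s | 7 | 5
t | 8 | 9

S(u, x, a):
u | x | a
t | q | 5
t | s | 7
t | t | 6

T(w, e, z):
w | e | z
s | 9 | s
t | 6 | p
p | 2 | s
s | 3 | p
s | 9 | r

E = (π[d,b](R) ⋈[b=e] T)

Per-node cardinality:
  R → 5
  π[d,b](R) → 5
  T → 5
  (π[d,b](R) ⋈[b=e] T) → 3

|E| = 3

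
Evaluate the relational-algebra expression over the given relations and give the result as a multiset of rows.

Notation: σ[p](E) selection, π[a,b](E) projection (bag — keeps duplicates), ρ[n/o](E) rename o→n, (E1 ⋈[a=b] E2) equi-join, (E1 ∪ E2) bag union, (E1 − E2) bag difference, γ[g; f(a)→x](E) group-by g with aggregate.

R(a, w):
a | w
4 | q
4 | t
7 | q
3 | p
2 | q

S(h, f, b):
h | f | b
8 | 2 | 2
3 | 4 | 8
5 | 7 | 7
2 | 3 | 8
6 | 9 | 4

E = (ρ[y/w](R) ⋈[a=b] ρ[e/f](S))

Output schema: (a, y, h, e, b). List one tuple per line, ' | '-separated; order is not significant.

Subexpression sizes:
  R → 5
  ρ[y/w](R) → 5
  S → 5
  ρ[e/f](S) → 5
  (ρ[y/w](R) ⋈[a=b] ρ[e/f](S)) → 4

== RESULT ==
a | y | h | e | b
2 | q | 8 | 2 | 2
4 | q | 6 | 9 | 4
4 | t | 6 | 9 | 4
7 | q | 5 | 7 | 7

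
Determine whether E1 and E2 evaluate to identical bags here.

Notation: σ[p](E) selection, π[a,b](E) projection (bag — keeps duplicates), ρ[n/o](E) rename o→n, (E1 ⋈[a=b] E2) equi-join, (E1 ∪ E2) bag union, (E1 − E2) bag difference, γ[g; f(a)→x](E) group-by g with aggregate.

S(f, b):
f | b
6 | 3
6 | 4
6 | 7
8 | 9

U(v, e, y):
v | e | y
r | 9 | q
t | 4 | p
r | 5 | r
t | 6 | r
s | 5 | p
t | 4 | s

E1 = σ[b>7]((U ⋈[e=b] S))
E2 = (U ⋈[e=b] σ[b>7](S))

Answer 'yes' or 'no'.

E1 subexpression sizes:
  U → 6
  S → 4
  (U ⋈[e=b] S) → 3
  σ[b>7]((U ⋈[e=b] S)) → 1
E2 subexpression sizes:
  U → 6
  S → 4
  σ[b>7](S) → 1
  (U ⋈[e=b] σ[b>7](S)) → 1

E1 and E2 produce the same multiset:
v | e | y | f | b
r | 9 | q | 8 | 9

yes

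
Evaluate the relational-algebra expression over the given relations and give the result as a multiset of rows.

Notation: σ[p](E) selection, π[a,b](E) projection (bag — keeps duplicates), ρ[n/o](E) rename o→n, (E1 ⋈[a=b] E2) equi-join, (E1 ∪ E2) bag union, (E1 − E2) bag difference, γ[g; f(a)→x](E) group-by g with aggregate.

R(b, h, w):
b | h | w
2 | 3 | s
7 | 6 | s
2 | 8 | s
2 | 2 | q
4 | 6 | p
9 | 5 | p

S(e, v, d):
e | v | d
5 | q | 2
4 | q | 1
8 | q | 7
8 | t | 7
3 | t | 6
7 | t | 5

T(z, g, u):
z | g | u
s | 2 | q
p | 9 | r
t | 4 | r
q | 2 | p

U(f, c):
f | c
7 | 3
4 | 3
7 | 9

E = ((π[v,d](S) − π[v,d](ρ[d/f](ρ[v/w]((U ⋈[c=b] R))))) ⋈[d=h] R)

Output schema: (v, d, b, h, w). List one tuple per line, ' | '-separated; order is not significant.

Subexpression sizes:
  S → 6
  π[v,d](S) → 6
  U → 3
  R → 6
  (U ⋈[c=b] R) → 1
  ρ[v/w]((U ⋈[c=b] R)) → 1
  ρ[d/f](ρ[v/w]((U ⋈[c=b] R))) → 1
  π[v,d](ρ[d/f](ρ[v/w]((U ⋈[c=b] R)))) → 1
  (π[v,d](S) − π[v,d](ρ[d/f](ρ[v/w]((U ⋈[c=b] R))))) → 6
  R → 6
  ((π[v,d](S) − π[v,d](ρ[d/f](ρ[v/w]((U ⋈[c=b] R))))) ⋈[d=h] R) → 4

== RESULT ==
v | d | b | h | w
q | 2 | 2 | 2 | q
t | 5 | 9 | 5 | p
t | 6 | 4 | 6 | p
t | 6 | 7 | 6 | s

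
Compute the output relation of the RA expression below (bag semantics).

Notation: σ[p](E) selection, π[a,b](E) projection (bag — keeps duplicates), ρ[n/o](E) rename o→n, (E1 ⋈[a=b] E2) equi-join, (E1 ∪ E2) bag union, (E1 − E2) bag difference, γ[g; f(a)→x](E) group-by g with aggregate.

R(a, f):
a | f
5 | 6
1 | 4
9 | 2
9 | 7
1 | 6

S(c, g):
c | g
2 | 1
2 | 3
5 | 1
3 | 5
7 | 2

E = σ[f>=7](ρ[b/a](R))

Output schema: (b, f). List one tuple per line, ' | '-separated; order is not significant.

Per-node cardinality:
  R → 5
  ρ[b/a](R) → 5
  σ[f>=7](ρ[b/a](R)) → 1

== RESULT ==
b | f
9 | 7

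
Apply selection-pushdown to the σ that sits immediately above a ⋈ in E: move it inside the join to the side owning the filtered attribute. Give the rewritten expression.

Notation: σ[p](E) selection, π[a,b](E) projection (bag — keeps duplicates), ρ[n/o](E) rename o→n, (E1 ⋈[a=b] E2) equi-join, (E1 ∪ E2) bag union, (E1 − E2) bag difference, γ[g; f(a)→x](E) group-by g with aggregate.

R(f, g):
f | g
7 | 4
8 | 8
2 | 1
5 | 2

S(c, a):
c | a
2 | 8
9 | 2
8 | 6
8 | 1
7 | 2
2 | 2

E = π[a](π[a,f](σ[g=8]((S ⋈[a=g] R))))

σ filters on g, owned by the right side.
E' = π[a](π[a,f]((S ⋈[a=g] σ[g=8](R))))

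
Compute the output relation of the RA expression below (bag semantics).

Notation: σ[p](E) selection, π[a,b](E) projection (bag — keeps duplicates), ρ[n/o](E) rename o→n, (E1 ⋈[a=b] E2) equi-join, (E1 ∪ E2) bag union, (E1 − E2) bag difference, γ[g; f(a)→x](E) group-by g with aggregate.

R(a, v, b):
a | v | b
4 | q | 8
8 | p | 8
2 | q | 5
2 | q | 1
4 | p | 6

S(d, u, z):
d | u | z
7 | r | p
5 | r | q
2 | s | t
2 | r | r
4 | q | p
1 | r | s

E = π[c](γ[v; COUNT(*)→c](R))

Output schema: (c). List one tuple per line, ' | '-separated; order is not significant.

Row counts bottom-up:
  R → 5
  γ[v; COUNT(*)→c](R) → 2
  π[c](γ[v; COUNT(*)→c](R)) → 2

== RESULT ==
c
2
3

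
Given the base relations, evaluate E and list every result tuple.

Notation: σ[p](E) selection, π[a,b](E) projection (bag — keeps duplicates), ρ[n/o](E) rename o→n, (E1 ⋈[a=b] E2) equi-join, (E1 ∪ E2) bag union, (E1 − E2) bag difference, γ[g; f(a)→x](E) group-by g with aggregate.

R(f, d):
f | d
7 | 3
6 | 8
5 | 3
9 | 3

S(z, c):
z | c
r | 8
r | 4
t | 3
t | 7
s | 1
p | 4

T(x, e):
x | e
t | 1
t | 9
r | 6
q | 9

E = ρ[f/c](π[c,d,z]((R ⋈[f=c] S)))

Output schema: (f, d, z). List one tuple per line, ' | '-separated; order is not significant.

Per-node cardinality:
  R → 4
  S → 6
  (R ⋈[f=c] S) → 1
  π[c,d,z]((R ⋈[f=c] S)) → 1
  ρ[f/c](π[c,d,z]((R ⋈[f=c] S))) → 1

== RESULT ==
f | d | z
7 | 3 | t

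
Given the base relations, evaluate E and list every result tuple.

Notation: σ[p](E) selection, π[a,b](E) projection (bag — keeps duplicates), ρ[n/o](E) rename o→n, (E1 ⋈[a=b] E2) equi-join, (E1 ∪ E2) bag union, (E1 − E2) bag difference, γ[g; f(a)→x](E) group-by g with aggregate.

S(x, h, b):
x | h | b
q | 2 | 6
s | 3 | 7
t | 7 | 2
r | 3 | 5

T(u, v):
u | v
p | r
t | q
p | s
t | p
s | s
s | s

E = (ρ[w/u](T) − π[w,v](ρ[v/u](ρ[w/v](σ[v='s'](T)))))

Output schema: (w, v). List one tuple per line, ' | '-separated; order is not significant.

Per-node cardinality:
  T → 6
  ρ[w/u](T) → 6
  T → 6
  σ[v='s'](T) → 3
  ρ[w/v](σ[v='s'](T)) → 3
  ρ[v/u](ρ[w/v](σ[v='s'](T))) → 3
  π[w,v](ρ[v/u](ρ[w/v](σ[v='s'](T)))) → 3
  (ρ[w/u](T) − π[w,v](ρ[v/u](ρ[w/v](σ[v='s'](T))))) → 4

== RESULT ==
w | v
p | r
p | s
t | p
t | q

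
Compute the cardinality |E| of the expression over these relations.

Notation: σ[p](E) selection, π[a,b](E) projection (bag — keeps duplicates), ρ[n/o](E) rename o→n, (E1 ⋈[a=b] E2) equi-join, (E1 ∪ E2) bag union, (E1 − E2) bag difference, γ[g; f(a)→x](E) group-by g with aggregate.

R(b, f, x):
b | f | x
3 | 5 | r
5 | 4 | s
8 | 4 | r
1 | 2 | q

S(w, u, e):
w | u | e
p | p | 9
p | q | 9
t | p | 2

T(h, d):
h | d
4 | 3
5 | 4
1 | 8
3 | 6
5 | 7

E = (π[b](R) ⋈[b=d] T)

Row counts bottom-up:
  R → 4
  π[b](R) → 4
  T → 5
  (π[b](R) ⋈[b=d] T) → 2

|E| = 2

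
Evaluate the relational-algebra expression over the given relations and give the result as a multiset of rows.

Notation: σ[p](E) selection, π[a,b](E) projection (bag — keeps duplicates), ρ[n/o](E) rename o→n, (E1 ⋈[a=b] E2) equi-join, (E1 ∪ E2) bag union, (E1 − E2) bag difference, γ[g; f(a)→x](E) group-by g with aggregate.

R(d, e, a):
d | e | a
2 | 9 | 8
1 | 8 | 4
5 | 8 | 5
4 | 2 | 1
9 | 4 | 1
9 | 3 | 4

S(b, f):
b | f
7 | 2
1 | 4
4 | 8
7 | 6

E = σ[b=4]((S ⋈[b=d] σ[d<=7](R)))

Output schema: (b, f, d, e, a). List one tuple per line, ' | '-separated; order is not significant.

Row counts bottom-up:
  S → 4
  R → 6
  σ[d<=7](R) → 4
  (S ⋈[b=d] σ[d<=7](R)) → 2
  σ[b=4]((S ⋈[b=d] σ[d<=7](R))) → 1

== RESULT ==
b | f | d | e | a
4 | 8 | 4 | 2 | 1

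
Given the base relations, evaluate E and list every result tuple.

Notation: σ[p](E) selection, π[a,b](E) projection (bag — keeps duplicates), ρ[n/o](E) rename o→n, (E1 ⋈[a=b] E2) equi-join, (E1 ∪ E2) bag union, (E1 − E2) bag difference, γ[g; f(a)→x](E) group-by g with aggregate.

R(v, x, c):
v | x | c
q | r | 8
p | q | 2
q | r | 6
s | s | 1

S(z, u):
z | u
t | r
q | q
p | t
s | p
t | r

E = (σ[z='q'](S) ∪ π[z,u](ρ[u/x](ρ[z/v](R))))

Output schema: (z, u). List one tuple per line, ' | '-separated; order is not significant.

Subexpression sizes:
  S → 5
  σ[z='q'](S) → 1
  R → 4
  ρ[z/v](R) → 4
  ρ[u/x](ρ[z/v](R)) → 4
  π[z,u](ρ[u/x](ρ[z/v](R))) → 4
  (σ[z='q'](S) ∪ π[z,u](ρ[u/x](ρ[z/v](R)))) → 5

== RESULT ==
z | u
p | q
q | q
q | r
q | r
s | s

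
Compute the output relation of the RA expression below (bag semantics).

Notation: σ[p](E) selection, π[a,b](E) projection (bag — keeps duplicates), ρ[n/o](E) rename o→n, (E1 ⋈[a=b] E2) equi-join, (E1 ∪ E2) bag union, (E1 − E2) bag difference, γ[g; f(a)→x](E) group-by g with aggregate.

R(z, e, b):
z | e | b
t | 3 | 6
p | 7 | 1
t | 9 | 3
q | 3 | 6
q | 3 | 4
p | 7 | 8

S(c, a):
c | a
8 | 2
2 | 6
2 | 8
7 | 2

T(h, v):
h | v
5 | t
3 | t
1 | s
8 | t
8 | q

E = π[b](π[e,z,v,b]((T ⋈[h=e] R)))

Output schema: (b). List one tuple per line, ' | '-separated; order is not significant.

Subexpression sizes:
  T → 5
  R → 6
  (T ⋈[h=e] R) → 3
  π[e,z,v,b]((T ⋈[h=e] R)) → 3
  π[b](π[e,z,v,b]((T ⋈[h=e] R))) → 3

== RESULT ==
b
4
6
6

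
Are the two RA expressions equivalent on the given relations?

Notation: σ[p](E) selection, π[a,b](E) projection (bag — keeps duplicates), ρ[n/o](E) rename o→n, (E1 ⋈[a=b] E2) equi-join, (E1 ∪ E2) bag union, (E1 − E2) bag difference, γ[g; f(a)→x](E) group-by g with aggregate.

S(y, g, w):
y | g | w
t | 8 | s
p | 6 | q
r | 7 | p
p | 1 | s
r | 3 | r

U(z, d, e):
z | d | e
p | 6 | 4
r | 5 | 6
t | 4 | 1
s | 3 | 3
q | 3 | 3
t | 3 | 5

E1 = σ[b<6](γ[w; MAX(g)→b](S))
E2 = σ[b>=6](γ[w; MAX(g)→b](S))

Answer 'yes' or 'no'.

E1 stepwise |·|:
  S → 5
  γ[w; MAX(g)→b](S) → 4
  σ[b<6](γ[w; MAX(g)→b](S)) → 1
E2 stepwise |·|:
  S → 5
  γ[w; MAX(g)→b](S) → 4
  σ[b>=6](γ[w; MAX(g)→b](S)) → 3

E1 result:
w | b
r | 3
E2 result:
w | b
p | 7
q | 6
s | 8
Witness: ('r', 3) appears 1× in E1 but 0× in E2.

no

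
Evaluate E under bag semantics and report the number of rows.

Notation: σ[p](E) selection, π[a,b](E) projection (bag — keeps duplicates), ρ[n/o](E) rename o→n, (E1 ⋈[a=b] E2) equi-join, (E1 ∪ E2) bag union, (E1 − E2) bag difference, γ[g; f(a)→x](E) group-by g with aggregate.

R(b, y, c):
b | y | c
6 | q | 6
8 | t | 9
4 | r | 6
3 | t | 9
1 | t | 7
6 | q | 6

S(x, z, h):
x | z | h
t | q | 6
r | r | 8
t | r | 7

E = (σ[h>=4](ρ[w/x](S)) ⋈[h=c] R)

Per-node cardinality:
  S → 3
  ρ[w/x](S) → 3
  σ[h>=4](ρ[w/x](S)) → 3
  R → 6
  (σ[h>=4](ρ[w/x](S)) ⋈[h=c] R) → 4

|E| = 4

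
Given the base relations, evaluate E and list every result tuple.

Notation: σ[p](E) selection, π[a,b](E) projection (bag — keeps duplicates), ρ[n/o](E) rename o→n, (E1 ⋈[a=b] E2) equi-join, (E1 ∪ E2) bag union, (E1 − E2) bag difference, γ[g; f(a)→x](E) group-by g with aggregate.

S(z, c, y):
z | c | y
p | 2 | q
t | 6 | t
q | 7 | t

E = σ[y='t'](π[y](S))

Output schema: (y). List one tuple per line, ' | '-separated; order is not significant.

Subexpression sizes:
  S → 3
  π[y](S) → 3
  σ[y='t'](π[y](S)) → 2

== RESULT ==
y
t
t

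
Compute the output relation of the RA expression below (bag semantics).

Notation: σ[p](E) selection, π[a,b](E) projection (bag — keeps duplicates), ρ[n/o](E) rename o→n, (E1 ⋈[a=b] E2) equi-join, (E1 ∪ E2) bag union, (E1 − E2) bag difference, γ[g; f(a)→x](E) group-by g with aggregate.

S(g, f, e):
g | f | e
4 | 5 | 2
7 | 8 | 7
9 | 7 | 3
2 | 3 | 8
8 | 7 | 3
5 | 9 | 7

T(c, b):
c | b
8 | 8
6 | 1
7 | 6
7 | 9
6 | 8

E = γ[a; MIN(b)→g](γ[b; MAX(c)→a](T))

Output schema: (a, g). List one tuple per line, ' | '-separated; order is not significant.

Row counts bottom-up:
  T → 5
  γ[b; MAX(c)→a](T) → 4
  γ[a; MIN(b)→g](γ[b; MAX(c)→a](T)) → 3

== RESULT ==
a | g
6 | 1
7 | 6
8 | 8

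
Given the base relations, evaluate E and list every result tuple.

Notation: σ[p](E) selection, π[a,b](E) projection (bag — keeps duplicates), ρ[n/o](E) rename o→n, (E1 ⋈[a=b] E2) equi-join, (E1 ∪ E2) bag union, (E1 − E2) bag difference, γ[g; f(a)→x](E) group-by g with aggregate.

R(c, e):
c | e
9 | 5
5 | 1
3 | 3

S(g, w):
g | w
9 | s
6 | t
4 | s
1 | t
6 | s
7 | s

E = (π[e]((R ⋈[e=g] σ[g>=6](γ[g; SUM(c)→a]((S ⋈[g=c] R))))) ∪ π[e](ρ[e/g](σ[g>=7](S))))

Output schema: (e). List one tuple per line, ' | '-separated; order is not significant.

Stepwise |·|:
  R → 3
  S → 6
  R → 3
  (S ⋈[g=c] R) → 1
  γ[g; SUM(c)→a]((S ⋈[g=c] R)) → 1
  σ[g>=6](γ[g; SUM(c)→a]((S ⋈[g=c] R))) → 1
  (R ⋈[e=g] σ[g>=6](γ[g; SUM(c)→a]((S ⋈[g=c] R)))) → 0
  π[e]((R ⋈[e=g] σ[g>=6](γ[g; SUM(c)→a]((S ⋈[g=c] R))))) → 0
  S → 6
  σ[g>=7](S) → 2
  ρ[e/g](σ[g>=7](S)) → 2
  π[e](ρ[e/g](σ[g>=7](S))) → 2
  (π[e]((R ⋈[e=g] σ[g>=6](γ[g; SUM(c)→a]((S ⋈[g=c] R))))) ∪ π[e](ρ[e/g](σ[g>=7](S)))) → 2

== RESULT ==
e
7
9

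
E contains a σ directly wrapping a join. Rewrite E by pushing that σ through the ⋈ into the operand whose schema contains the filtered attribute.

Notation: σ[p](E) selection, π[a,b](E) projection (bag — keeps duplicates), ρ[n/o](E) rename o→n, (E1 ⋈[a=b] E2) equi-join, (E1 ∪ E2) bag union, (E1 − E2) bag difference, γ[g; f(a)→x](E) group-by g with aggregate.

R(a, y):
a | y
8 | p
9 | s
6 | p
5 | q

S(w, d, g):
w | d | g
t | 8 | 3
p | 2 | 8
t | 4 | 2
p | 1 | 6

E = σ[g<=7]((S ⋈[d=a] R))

σ filters on g, owned by the left side.
E' = (σ[g<=7](S) ⋈[d=a] R)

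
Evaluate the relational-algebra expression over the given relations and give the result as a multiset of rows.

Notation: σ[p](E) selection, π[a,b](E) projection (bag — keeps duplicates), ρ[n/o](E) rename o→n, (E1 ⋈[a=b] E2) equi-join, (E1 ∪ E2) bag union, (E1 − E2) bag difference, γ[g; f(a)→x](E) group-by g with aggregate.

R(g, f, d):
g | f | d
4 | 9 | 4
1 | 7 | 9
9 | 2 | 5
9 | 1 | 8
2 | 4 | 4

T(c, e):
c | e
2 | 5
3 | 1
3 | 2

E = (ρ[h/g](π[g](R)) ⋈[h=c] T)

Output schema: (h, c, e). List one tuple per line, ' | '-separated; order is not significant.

Subexpression sizes:
  R → 5
  π[g](R) → 5
  ρ[h/g](π[g](R)) → 5
  T → 3
  (ρ[h/g](π[g](R)) ⋈[h=c] T) → 1

== RESULT ==
h | c | e
2 | 2 | 5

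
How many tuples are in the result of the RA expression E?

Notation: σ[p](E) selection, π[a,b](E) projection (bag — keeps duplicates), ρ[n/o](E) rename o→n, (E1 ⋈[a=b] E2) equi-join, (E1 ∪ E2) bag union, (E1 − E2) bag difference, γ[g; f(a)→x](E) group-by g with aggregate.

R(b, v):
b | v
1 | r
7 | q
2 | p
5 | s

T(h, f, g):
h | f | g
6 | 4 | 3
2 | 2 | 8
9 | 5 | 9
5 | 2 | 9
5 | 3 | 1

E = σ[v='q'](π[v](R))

Subexpression sizes:
  R → 4
  π[v](R) → 4
  σ[v='q'](π[v](R)) → 1

|E| = 1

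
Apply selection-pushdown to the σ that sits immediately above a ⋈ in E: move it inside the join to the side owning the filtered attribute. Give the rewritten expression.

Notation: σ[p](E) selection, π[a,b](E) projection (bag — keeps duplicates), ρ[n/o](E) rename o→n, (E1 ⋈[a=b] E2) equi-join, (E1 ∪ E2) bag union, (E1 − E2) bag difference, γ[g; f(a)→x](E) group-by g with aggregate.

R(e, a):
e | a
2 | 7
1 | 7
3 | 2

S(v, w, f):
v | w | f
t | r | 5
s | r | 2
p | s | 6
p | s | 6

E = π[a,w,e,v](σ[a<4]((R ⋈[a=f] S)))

σ filters on a, owned by the left side.
E' = π[a,w,e,v]((σ[a<4](R) ⋈[a=f] S))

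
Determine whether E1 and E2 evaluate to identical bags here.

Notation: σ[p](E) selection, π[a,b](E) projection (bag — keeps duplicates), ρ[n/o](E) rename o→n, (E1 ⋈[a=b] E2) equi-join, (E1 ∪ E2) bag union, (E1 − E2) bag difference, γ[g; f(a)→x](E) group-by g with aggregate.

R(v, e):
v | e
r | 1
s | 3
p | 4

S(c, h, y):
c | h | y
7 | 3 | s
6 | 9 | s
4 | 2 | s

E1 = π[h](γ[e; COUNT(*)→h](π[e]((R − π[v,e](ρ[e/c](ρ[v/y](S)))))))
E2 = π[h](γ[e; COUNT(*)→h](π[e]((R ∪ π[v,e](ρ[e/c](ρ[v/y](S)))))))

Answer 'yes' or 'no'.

E1 stepwise |·|:
  R → 3
  S → 3
  ρ[v/y](S) → 3
  ρ[e/c](ρ[v/y](S)) → 3
  π[v,e](ρ[e/c](ρ[v/y](S))) → 3
  (R − π[v,e](ρ[e/c](ρ[v/y](S)))) → 3
  π[e]((R − π[v,e](ρ[e/c](ρ[v/y](S))))) → 3
  γ[e; COUNT(*)→h](π[e]((R − π[v,e](ρ[e/c](ρ[v/y](S)))))) → 3
  π[h](γ[e; COUNT(*)→h](π[e]((R − π[v,e](ρ[e/c](ρ[v/y](S))))))) → 3
E2 stepwise |·|:
  R → 3
  S → 3
  ρ[v/y](S) → 3
  ρ[e/c](ρ[v/y](S)) → 3
  π[v,e](ρ[e/c](ρ[v/y](S))) → 3
  (R ∪ π[v,e](ρ[e/c](ρ[v/y](S)))) → 6
  π[e]((R ∪ π[v,e](ρ[e/c](ρ[v/y](S))))) → 6
  γ[e; COUNT(*)→h](π[e]((R ∪ π[v,e](ρ[e/c](ρ[v/y](S)))))) → 5
  π[h](γ[e; COUNT(*)→h](π[e]((R ∪ π[v,e](ρ[e/c](ρ[v/y](S))))))) → 5

E1 result:
h
1
1
1
E2 result:
h
1
1
1
1
2
Witness: (1,) appears 3× in E1 but 4× in E2.

no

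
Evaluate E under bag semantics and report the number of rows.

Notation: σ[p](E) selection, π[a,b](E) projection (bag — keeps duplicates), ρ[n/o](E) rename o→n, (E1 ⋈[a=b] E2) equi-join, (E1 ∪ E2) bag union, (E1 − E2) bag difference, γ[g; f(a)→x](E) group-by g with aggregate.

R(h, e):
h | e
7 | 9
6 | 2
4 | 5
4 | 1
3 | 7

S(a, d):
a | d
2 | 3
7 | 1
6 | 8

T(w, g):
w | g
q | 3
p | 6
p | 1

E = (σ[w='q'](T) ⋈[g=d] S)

Per-node cardinality:
  T → 3
  σ[w='q'](T) → 1
  S → 3
  (σ[w='q'](T) ⋈[g=d] S) → 1

|E| = 1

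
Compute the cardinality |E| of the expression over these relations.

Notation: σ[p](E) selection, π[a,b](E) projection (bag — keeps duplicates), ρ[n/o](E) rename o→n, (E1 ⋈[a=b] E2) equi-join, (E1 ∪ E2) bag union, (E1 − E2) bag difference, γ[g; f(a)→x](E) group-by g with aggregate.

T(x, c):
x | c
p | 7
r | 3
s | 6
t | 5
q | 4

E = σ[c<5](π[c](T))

Per-node cardinality:
  T → 5
  π[c](T) → 5
  σ[c<5](π[c](T)) → 2

|E| = 2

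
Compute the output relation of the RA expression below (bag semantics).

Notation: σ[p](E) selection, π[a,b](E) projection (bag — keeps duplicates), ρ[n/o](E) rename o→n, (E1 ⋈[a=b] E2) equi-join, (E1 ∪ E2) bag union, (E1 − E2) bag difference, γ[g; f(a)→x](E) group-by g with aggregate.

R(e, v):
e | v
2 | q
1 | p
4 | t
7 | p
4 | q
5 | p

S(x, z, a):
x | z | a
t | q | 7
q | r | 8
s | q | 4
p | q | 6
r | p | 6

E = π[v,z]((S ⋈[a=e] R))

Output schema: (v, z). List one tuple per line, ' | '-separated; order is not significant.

Row counts bottom-up:
  S → 5
  R → 6
  (S ⋈[a=e] R) → 3
  π[v,z]((S ⋈[a=e] R)) → 3

== RESULT ==
v | z
p | q
q | q
t | q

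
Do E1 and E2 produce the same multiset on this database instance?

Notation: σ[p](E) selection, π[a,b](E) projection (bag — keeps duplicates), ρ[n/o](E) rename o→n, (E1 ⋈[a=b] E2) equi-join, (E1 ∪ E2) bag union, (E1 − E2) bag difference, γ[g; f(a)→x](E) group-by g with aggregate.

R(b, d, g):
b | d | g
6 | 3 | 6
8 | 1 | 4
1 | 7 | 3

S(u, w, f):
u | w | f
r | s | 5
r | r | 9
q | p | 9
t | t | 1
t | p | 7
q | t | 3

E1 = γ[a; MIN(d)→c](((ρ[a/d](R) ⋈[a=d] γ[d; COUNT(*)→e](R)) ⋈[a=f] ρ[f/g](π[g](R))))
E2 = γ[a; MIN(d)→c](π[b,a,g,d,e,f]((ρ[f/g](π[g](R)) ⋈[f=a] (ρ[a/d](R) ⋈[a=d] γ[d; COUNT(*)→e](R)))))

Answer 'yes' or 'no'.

E1 row counts bottom-up:
  R → 3
  ρ[a/d](R) → 3
  R → 3
  γ[d; COUNT(*)→e](R) → 3
  (ρ[a/d](R) ⋈[a=d] γ[d; COUNT(*)→e](R)) → 3
  R → 3
  π[g](R) → 3
  ρ[f/g](π[g](R)) → 3
  ((ρ[a/d](R) ⋈[a=d] γ[d; COUNT(*)→e](R)) ⋈[a=f] ρ[f/g](π[g](R))) → 1
  γ[a; MIN(d)→c](((ρ[a/d](R) ⋈[a=d] γ[d; COUNT(*)→e](R)) ⋈[a=f] ρ[f/g](π[g](R)))) → 1
E2 row counts bottom-up:
  R → 3
  π[g](R) → 3
  ρ[f/g](π[g](R)) → 3
  R → 3
  ρ[a/d](R) → 3
  R → 3
  γ[d; COUNT(*)→e](R) → 3
  (ρ[a/d](R) ⋈[a=d] γ[d; COUNT(*)→e](R)) → 3
  (ρ[f/g](π[g](R)) ⋈[f=a] (ρ[a/d](R) ⋈[a=d] γ[d; COUNT(*)→e](R))) → 1
  π[b,a,g,d,e,f]((ρ[f/g](π[g](R)) ⋈[f=a] (ρ[a/d](R) ⋈[a=d] γ[d; COUNT(*)→e](R)))) → 1
  γ[a; MIN(d)→c](π[b,a,g,d,e,f]((ρ[f/g](π[g](R)) ⋈[f=a] (ρ[a/d](R) ⋈[a=d] γ[d; COUNT(*)→e](R))))) → 1

E1 and E2 produce the same multiset:
a | c
3 | 3

yes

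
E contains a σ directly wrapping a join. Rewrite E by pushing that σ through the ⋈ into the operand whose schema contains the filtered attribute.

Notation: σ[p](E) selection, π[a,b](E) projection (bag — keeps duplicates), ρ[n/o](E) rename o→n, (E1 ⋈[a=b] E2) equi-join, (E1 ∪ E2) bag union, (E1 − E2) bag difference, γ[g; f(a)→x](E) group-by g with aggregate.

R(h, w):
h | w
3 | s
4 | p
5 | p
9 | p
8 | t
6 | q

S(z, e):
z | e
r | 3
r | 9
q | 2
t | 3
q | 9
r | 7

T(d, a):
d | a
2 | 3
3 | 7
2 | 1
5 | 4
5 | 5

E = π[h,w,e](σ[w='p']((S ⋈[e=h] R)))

σ filters on w, owned by the right side.
E' = π[h,w,e]((S ⋈[e=h] σ[w='p'](R)))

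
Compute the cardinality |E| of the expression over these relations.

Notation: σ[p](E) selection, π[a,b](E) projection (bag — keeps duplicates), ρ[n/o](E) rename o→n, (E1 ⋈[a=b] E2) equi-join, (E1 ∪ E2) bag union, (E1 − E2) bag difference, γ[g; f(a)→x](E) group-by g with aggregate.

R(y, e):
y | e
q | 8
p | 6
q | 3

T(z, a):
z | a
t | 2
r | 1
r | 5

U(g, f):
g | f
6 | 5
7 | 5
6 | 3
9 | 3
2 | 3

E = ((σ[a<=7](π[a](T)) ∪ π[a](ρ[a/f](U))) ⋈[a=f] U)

Stepwise |·|:
  T → 3
  π[a](T) → 3
  σ[a<=7](π[a](T)) → 3
  U → 5
  ρ[a/f](U) → 5
  π[a](ρ[a/f](U)) → 5
  (σ[a<=7](π[a](T)) ∪ π[a](ρ[a/f](U))) → 8
  U → 5
  ((σ[a<=7](π[a](T)) ∪ π[a](ρ[a/f](U))) ⋈[a=f] U) → 15

|E| = 15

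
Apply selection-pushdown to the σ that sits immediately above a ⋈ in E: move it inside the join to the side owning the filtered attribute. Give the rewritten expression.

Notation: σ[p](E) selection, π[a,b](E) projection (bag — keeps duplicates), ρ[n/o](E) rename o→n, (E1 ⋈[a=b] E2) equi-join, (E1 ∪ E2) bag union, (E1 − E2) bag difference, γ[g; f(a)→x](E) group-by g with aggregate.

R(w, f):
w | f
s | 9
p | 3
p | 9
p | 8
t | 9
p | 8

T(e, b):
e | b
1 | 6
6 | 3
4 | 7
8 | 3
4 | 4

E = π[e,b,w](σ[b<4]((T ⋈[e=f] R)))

σ filters on b, owned by the left side.
E' = π[e,b,w]((σ[b<4](T) ⋈[e=f] R))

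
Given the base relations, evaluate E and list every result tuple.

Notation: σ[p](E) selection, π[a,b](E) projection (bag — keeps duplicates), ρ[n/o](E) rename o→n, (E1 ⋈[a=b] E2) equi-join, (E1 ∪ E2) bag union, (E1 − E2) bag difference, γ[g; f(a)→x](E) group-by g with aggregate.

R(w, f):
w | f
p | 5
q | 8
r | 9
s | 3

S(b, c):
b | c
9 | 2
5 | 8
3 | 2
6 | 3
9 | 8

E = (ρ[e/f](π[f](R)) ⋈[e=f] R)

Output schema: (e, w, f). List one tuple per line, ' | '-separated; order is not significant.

Per-node cardinality:
  R → 4
  π[f](R) → 4
  ρ[e/f](π[f](R)) → 4
  R → 4
  (ρ[e/f](π[f](R)) ⋈[e=f] R) → 4

== RESULT ==
e | w | f
3 | s | 3
5 | p | 5
8 | q | 8
9 | r | 9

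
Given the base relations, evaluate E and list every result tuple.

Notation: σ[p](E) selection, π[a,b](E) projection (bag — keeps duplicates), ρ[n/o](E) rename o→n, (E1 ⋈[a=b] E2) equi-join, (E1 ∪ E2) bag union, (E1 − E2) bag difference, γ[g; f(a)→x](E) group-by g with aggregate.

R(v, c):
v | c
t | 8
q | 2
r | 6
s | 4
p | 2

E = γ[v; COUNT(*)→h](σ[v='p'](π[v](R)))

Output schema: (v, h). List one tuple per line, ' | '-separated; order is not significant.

Per-node cardinality:
  R → 5
  π[v](R) → 5
  σ[v='p'](π[v](R)) → 1
  γ[v; COUNT(*)→h](σ[v='p'](π[v](R))) → 1

== RESULT ==
v | h
p | 1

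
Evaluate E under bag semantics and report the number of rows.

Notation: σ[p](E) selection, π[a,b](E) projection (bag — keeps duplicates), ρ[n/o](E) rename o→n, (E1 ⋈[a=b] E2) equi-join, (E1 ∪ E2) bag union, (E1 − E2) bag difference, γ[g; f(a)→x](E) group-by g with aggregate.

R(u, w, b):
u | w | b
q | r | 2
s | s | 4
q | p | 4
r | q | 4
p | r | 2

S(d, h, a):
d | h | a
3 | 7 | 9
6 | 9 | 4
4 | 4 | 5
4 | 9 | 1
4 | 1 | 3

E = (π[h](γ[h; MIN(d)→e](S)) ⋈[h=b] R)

Subexpression sizes:
  S → 5
  γ[h; MIN(d)→e](S) → 4
  π[h](γ[h; MIN(d)→e](S)) → 4
  R → 5
  (π[h](γ[h; MIN(d)→e](S)) ⋈[h=b] R) → 3

|E| = 3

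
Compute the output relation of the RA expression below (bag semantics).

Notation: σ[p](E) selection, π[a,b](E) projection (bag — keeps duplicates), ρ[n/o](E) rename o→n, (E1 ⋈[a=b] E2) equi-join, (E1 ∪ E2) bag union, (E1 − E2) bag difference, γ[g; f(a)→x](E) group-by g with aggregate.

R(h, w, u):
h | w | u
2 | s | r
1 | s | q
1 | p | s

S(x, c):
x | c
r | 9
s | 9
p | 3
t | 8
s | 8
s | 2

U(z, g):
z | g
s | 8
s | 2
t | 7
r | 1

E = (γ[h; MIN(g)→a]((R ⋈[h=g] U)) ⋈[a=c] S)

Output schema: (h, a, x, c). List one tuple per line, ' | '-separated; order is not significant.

Per-node cardinality:
  R → 3
  U → 4
  (R ⋈[h=g] U) → 3
  γ[h; MIN(g)→a]((R ⋈[h=g] U)) → 2
  S → 6
  (γ[h; MIN(g)→a]((R ⋈[h=g] U)) ⋈[a=c] S) → 1

== RESULT ==
h | a | x | c
2 | 2 | s | 2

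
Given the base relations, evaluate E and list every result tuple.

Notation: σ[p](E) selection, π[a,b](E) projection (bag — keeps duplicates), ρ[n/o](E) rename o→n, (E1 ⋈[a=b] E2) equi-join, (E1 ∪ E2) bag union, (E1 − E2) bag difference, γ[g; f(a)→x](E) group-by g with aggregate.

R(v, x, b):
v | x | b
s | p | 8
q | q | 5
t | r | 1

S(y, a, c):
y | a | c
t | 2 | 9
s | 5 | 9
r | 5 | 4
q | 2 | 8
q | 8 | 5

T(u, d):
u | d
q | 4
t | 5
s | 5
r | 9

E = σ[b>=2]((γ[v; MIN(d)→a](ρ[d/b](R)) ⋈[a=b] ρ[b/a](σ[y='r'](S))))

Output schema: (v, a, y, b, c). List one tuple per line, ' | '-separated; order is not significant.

Subexpression sizes:
  R → 3
  ρ[d/b](R) → 3
  γ[v; MIN(d)→a](ρ[d/b](R)) → 3
  S → 5
  σ[y='r'](S) → 1
  ρ[b/a](σ[y='r'](S)) → 1
  (γ[v; MIN(d)→a](ρ[d/b](R)) ⋈[a=b] ρ[b/a](σ[y='r'](S))) → 1
  σ[b>=2]((γ[v; MIN(d)→a](ρ[d/b](R)) ⋈[a=b] ρ[b/a](σ[y='r'](S)))) → 1

== RESULT ==
v | a | y | b | c
q | 5 | r | 5 | 4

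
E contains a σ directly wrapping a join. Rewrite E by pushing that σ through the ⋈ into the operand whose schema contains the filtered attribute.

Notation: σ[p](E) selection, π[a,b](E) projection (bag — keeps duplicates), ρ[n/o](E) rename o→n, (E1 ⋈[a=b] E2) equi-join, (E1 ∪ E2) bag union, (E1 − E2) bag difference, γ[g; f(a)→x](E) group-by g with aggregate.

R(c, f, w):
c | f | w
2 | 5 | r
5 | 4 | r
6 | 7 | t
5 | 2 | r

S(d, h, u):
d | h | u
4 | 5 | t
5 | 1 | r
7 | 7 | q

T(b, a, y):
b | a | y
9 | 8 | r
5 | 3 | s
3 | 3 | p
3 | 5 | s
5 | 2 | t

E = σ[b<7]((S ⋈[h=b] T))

σ filters on b, owned by the right side.
E' = (S ⋈[h=b] σ[b<7](T))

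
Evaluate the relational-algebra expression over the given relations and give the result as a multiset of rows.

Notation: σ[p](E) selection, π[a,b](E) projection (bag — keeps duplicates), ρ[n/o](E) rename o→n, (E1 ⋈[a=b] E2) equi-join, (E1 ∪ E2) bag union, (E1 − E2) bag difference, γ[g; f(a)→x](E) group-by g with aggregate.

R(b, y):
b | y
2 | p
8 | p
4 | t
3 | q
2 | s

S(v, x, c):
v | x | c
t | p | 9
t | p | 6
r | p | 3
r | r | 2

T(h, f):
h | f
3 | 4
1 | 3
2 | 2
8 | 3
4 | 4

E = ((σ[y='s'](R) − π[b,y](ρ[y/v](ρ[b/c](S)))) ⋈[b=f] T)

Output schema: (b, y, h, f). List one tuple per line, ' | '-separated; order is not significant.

Subexpression sizes:
  R → 5
  σ[y='s'](R) → 1
  S → 4
  ρ[b/c](S) → 4
  ρ[y/v](ρ[b/c](S)) → 4
  π[b,y](ρ[y/v](ρ[b/c](S))) → 4
  (σ[y='s'](R) − π[b,y](ρ[y/v](ρ[b/c](S)))) → 1
  T → 5
  ((σ[y='s'](R) − π[b,y](ρ[y/v](ρ[b/c](S)))) ⋈[b=f] T) → 1

== RESULT ==
b | y | h | f
2 | s | 2 | 2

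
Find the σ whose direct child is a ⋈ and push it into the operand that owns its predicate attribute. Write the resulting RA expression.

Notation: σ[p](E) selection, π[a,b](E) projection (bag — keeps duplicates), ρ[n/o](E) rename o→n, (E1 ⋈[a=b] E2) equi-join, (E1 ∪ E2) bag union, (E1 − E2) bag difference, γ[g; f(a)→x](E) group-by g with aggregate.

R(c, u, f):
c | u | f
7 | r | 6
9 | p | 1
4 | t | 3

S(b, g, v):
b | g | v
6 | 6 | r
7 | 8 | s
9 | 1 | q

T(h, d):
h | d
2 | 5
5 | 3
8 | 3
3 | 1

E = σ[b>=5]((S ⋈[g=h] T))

σ filters on b, owned by the left side.
E' = (σ[b>=5](S) ⋈[g=h] T)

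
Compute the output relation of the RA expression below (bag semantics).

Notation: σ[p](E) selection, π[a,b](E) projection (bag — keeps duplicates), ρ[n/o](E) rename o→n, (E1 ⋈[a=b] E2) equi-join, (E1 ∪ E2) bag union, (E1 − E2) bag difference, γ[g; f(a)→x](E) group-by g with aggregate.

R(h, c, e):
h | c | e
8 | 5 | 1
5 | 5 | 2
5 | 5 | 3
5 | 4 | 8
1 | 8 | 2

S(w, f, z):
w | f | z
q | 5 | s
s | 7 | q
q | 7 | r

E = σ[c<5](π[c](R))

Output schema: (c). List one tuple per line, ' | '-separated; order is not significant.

Row counts bottom-up:
  R → 5
  π[c](R) → 5
  σ[c<5](π[c](R)) → 1

== RESULT ==
c
4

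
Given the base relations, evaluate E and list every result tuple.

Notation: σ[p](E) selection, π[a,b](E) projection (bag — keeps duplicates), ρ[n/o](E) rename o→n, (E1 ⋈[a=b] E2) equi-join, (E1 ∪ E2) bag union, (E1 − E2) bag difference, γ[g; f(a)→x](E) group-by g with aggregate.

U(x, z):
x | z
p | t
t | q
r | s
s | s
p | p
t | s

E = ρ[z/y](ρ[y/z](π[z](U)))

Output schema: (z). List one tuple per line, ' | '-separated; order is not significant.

Stepwise |·|:
  U → 6
  π[z](U) → 6
  ρ[y/z](π[z](U)) → 6
  ρ[z/y](ρ[y/z](π[z](U))) → 6

== RESULT ==
z
p
q
s
s
s
t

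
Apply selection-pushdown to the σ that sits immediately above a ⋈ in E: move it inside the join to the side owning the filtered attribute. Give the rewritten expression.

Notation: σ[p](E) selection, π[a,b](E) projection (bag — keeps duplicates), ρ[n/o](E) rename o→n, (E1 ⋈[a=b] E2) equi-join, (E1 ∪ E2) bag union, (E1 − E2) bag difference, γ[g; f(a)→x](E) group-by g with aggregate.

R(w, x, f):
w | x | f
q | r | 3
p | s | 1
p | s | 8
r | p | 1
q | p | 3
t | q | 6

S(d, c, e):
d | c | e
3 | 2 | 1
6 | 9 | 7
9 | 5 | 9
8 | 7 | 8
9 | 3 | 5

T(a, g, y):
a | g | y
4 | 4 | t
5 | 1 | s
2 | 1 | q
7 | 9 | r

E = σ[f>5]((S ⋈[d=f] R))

σ filters on f, owned by the right side.
E' = (S ⋈[d=f] σ[f>5](R))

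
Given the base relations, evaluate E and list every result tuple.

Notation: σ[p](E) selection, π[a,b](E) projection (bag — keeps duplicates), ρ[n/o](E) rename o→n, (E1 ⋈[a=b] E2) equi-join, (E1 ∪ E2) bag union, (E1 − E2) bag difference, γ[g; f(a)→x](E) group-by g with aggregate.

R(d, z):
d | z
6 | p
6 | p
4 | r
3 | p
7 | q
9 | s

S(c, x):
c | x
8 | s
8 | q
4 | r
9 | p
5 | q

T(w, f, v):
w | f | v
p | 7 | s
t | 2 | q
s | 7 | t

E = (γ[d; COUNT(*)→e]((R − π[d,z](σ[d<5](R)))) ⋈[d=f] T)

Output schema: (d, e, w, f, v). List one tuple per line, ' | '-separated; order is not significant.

Subexpression sizes:
  R → 6
  R → 6
  σ[d<5](R) → 2
  π[d,z](σ[d<5](R)) → 2
  (R − π[d,z](σ[d<5](R))) → 4
  γ[d; COUNT(*)→e]((R − π[d,z](σ[d<5](R)))) → 3
  T → 3
  (γ[d; COUNT(*)→e]((R − π[d,z](σ[d<5](R)))) ⋈[d=f] T) → 2

== RESULT ==
d | e | w | f | v
7 | 1 | p | 7 | s
7 | 1 | s | 7 | t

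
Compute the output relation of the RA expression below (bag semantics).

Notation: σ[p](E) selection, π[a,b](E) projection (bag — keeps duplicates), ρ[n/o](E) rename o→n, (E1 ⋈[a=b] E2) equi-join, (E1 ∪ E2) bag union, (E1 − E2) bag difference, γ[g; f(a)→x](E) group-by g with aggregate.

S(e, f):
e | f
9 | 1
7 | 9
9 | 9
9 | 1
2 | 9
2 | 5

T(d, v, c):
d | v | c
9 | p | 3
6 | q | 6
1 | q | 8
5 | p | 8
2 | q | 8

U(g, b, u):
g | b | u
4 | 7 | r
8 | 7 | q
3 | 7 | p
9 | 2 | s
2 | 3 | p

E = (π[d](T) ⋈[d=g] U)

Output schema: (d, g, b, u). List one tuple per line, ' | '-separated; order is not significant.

Stepwise |·|:
  T → 5
  π[d](T) → 5
  U → 5
  (π[d](T) ⋈[d=g] U) → 2

== RESULT ==
d | g | b | u
2 | 2 | 3 | p
9 | 9 | 2 | s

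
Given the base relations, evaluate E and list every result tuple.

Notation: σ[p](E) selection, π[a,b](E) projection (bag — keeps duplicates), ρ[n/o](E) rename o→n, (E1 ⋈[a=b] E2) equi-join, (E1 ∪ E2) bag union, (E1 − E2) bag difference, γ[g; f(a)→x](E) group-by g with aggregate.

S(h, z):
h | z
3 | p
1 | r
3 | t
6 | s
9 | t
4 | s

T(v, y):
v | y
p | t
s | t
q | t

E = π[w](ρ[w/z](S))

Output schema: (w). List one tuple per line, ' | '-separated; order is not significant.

Subexpression sizes:
  S → 6
  ρ[w/z](S) → 6
  π[w](ρ[w/z](S)) → 6

== RESULT ==
w
p
r
s
s
t
t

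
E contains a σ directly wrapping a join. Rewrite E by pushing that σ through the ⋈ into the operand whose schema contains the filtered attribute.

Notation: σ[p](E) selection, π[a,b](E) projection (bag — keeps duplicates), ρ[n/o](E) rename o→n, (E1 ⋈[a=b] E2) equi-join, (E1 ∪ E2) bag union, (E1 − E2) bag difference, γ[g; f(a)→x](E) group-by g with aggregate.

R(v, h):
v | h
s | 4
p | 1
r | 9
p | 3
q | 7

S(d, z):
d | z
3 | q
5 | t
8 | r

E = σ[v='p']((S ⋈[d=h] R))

σ filters on v, owned by the right side.
E' = (S ⋈[d=h] σ[v='p'](R))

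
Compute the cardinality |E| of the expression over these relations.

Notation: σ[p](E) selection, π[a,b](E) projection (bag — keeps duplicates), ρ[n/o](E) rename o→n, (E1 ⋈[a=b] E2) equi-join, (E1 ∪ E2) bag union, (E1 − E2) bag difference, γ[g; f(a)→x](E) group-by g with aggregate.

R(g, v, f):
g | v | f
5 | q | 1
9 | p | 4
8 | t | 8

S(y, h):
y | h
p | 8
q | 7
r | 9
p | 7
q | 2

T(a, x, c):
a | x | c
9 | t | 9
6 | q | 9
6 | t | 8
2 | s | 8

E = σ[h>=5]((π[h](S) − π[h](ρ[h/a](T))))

Per-node cardinality:
  S → 5
  π[h](S) → 5
  T → 4
  ρ[h/a](T) → 4
  π[h](ρ[h/a](T)) → 4
  (π[h](S) − π[h](ρ[h/a](T))) → 3
  σ[h>=5]((π[h](S) − π[h](ρ[h/a](T)))) → 3

|E| = 3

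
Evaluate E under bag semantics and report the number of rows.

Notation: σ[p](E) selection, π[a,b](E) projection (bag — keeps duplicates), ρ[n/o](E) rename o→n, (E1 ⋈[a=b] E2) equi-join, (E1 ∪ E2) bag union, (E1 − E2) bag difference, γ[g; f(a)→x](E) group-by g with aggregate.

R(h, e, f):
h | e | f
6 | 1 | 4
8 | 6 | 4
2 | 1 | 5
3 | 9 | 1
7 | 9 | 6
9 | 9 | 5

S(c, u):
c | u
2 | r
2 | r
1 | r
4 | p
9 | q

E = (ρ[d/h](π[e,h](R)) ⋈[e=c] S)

Stepwise |·|:
  R → 6
  π[e,h](R) → 6
  ρ[d/h](π[e,h](R)) → 6
  S → 5
  (ρ[d/h](π[e,h](R)) ⋈[e=c] S) → 5

|E| = 5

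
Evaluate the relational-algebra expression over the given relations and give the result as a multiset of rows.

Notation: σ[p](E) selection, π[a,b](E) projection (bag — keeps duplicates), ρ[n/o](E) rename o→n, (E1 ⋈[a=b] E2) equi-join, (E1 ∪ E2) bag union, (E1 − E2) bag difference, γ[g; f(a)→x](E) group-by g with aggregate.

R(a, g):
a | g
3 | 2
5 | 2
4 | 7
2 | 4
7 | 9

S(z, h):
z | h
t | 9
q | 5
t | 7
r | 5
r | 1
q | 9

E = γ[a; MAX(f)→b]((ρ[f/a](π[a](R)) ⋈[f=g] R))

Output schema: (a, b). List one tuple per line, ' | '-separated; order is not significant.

Per-node cardinality:
  R → 5
  π[a](R) → 5
  ρ[f/a](π[a](R)) → 5
  R → 5
  (ρ[f/a](π[a](R)) ⋈[f=g] R) → 4
  γ[a; MAX(f)→b]((ρ[f/a](π[a](R)) ⋈[f=g] R)) → 4

== RESULT ==
a | b
2 | 4
3 | 2
4 | 7
5 | 2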